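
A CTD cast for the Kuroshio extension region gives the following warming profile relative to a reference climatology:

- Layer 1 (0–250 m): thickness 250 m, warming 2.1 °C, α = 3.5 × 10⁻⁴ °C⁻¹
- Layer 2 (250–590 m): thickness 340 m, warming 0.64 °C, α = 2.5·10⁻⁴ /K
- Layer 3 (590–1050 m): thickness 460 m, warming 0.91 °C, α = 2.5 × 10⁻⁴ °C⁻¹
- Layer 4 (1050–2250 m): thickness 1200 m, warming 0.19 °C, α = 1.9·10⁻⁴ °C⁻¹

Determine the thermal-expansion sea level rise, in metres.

0.386 m of thermosteric rise

0–250 m: 3.5×10⁻⁴ × 250 × 2.1 = 0.18375 m
250–590 m: 2.5×10⁻⁴ × 340 × 0.64 = 0.05440 m
2.5×10⁻⁴ × 0.91 × 460 = 0.10465 m
1200 × 0.19 × 1.9×10⁻⁴ = 0.04332 m
Δh = 0.18375 + 0.05440 + 0.10465 + 0.04332 = 0.38612 m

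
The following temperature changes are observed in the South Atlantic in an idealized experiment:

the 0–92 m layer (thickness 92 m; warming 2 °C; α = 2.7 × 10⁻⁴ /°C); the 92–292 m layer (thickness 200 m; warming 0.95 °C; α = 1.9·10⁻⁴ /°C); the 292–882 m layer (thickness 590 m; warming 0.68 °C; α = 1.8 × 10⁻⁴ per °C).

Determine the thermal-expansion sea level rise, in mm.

158 mm of thermosteric rise

0–92 m: 2.7×10⁻⁴ × 92 × 2 = 0.04968 m
Layer 2: 0.95 × 1.9×10⁻⁴ × 200 = 0.03610 m
590 × 1.8×10⁻⁴ × 0.68 = 0.072216 m
Δh = 0.04968 + 0.03610 + 0.072216 = 0.157996 m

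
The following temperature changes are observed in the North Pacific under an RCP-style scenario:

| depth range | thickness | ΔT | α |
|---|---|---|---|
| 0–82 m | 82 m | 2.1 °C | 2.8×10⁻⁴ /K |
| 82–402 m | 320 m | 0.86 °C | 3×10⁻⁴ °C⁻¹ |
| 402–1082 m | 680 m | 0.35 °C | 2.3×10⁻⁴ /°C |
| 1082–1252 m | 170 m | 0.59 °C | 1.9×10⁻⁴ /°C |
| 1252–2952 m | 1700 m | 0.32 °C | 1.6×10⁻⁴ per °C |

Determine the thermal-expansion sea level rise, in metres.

Δh ≈ 0.29 m

Layer 1: 2.8×10⁻⁴ × 82 × 2.1 = 0.048216 m
320 × 3×10⁻⁴ × 0.86 = 0.08256 m
0.35 × 680 × 2.3×10⁻⁴ = 0.05474 m
170 × 1.9×10⁻⁴ × 0.59 = 0.019057 m
1252–2952 m: 0.32 × 1.6×10⁻⁴ × 1700 = 0.08704 m
Δh = 0.048216 + 0.08256 + 0.05474 + 0.019057 + 0.08704 = 0.291613 m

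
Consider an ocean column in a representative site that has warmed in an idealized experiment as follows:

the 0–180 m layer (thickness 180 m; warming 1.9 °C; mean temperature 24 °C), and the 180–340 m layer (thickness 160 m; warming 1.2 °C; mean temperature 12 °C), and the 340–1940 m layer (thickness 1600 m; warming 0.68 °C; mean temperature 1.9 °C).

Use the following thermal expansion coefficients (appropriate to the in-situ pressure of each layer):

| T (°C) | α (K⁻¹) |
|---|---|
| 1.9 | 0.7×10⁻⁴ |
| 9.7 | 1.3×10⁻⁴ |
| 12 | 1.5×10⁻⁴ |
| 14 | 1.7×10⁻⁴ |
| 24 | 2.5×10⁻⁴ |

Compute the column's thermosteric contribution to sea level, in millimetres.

Layer 1 at 24 °C → α = 2.5×10⁻⁴ K⁻¹
Layer 2 at 12 °C → α = 1.5×10⁻⁴ K⁻¹
Layer 3 at 1.9 °C → α = 0.7×10⁻⁴ K⁻¹
0–180 m: 1.9 × 180 × 2.5×10⁻⁴ = 0.08550 m
Layer 2: 160 × 1.2 × 1.5×10⁻⁴ = 0.02880 m
340–1940 m: 1600 × 0.7×10⁻⁴ × 0.68 = 0.07616 m
Δh = 0.08550 + 0.02880 + 0.07616 = 0.19046 m ≈ 190 mm

190 mm of thermosteric rise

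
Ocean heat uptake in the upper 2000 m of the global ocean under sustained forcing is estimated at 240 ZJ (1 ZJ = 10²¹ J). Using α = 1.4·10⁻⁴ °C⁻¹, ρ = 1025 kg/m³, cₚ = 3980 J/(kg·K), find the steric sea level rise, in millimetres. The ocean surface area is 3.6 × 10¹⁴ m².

22.9 mm

Per unit area: Q = 240×10²¹ / (3.6×10¹⁴) ≈ 6.667×10⁸ J/m²
Δh = αQ/(ρcₚ) = 1.4×10⁻⁴ × 6.667×10⁸ / (1025 × 3980) ≈ 0.02288 m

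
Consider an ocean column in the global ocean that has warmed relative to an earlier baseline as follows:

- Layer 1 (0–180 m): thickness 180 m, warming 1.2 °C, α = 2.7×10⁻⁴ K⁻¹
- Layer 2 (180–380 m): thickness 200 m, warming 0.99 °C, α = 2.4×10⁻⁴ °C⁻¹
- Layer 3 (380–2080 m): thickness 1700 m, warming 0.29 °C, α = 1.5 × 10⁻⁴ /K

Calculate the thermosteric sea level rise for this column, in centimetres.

Layer 1: 2.7×10⁻⁴ × 1.2 × 180 = 0.05832 m
180–380 m: 200 × 2.4×10⁻⁴ × 0.99 = 0.04752 m
Layer 3: 0.29 × 1700 × 1.5×10⁻⁴ = 0.07395 m
Δh = 0.05832 + 0.04752 + 0.07395 = 0.17979 m

Δh ≈ 18.0 cm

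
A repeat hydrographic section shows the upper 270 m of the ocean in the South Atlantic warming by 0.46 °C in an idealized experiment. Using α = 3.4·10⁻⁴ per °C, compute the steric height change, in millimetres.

Δh ≈ 42.2 mm

Δh = αΔT·H = 3.4×10⁻⁴ × 0.46 × 270 = 0.042228 m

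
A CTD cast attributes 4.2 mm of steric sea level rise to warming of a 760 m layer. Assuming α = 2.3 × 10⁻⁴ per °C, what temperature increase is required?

0.0240 °C

ΔT = Δh/(αH) = 0.0042 / (2.3×10⁻⁴ × 760) ≈ 0.02403 °C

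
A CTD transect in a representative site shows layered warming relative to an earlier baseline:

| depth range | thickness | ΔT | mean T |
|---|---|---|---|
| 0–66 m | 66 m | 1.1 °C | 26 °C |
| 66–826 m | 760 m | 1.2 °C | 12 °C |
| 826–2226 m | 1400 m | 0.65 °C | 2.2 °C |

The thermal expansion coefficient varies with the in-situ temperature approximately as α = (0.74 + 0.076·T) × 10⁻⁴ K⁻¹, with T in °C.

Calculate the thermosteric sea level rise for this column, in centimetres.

Layer 1: α = (0.74 + 0.076×26)×10⁻⁴ = 2.716×10⁻⁴ K⁻¹
Layer 2: α = (0.74 + 0.076×12)×10⁻⁴ = 1.652×10⁻⁴ K⁻¹
Layer 3: α = (0.74 + 0.076×2.2)×10⁻⁴ = 0.9072×10⁻⁴ K⁻¹
0–66 m: 66 × 2.716×10⁻⁴ × 1.1 = 0.01971816 m
1.652×10⁻⁴ × 1.2 × 760 = 0.1506624 m
826–2226 m: 1400 × 0.65 × 0.9072×10⁻⁴ = 0.0825552 m
Δh = 0.01971816 + 0.1506624 + 0.0825552 = 0.25293576 m ≈ 25.3 cm

25.3 cm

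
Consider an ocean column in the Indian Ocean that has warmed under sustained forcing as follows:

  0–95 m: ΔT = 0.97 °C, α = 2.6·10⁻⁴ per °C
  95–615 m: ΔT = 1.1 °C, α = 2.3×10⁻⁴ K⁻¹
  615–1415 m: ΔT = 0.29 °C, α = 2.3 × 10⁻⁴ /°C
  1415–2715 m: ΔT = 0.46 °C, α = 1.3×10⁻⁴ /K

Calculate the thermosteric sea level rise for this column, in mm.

Δh ≈ 287 mm

Layer 1: 95 × 0.97 × 2.6×10⁻⁴ = 0.023959 m
1.1 × 520 × 2.3×10⁻⁴ = 0.13156 m
615–1415 m: 800 × 0.29 × 2.3×10⁻⁴ = 0.05336 m
0.46 × 1300 × 1.3×10⁻⁴ = 0.07774 m
Δh = 0.023959 + 0.13156 + 0.05336 + 0.07774 = 0.286619 m ≈ 287 mm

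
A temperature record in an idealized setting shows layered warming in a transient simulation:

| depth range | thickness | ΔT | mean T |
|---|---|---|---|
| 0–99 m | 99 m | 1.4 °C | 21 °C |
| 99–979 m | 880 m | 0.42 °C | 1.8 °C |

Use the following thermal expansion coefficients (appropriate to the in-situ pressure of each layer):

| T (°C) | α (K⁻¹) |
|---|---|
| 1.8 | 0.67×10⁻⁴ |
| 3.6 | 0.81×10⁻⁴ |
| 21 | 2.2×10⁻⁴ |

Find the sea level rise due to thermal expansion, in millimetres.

Δh = 55 mm

Layer 1 at 21 °C → α = 2.2×10⁻⁴ K⁻¹
Layer 2 at 1.8 °C → α = 0.67×10⁻⁴ K⁻¹
2.2×10⁻⁴ × 1.4 × 99 = 0.030492 m
0.42 × 0.67×10⁻⁴ × 880 = 0.0247632 m
Δh = 0.030492 + 0.0247632 = 0.0552552 m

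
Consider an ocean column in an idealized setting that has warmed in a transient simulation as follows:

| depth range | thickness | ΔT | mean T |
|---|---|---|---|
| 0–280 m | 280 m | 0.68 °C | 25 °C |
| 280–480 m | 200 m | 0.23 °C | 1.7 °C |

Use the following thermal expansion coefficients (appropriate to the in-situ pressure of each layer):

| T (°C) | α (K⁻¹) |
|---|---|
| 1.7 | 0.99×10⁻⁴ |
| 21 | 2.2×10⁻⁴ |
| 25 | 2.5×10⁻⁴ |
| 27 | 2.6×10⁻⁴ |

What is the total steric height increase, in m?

about 0.0522 m

Layer 1 at 25 °C → α = 2.5×10⁻⁴ K⁻¹
Layer 2 at 1.7 °C → α = 0.99×10⁻⁴ K⁻¹
Layer 1: 0.68 × 280 × 2.5×10⁻⁴ = 0.04760 m
Layer 2: 200 × 0.99×10⁻⁴ × 0.23 = 0.004554 m
Δh = 0.04760 + 0.004554 = 0.052154 m ≈ 0.0522 m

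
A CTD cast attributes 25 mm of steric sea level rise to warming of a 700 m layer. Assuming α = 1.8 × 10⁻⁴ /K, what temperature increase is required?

ΔT ≈ 0.198 °C

ΔT = Δh/(αH) = 0.025 / (1.8×10⁻⁴ × 700) ≈ 0.1984 °C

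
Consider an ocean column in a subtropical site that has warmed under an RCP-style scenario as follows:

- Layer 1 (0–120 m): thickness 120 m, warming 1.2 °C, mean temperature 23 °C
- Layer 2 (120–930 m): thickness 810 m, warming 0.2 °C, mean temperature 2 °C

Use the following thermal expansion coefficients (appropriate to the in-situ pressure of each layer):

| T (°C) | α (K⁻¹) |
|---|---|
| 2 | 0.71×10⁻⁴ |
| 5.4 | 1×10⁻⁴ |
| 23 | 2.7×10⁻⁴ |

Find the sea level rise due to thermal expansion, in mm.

Δh ≈ 50.4 mm

Layer 1 at 23 °C → α = 2.7×10⁻⁴ K⁻¹
Layer 2 at 2 °C → α = 0.71×10⁻⁴ K⁻¹
0–120 m: 2.7×10⁻⁴ × 1.2 × 120 = 0.03888 m
120–930 m: 0.71×10⁻⁴ × 810 × 0.2 = 0.011502 m
Δh = 0.03888 + 0.011502 = 0.050382 m ≈ 50.4 mm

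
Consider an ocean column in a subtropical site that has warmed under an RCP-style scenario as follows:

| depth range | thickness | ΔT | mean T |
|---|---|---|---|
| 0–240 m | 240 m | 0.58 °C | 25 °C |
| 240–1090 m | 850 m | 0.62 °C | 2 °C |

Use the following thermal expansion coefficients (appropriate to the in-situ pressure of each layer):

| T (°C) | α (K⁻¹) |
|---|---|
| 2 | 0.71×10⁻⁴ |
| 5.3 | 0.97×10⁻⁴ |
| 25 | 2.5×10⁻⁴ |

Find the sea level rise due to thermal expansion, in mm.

Layer 1 at 25 °C → α = 2.5×10⁻⁴ K⁻¹
Layer 2 at 2 °C → α = 0.71×10⁻⁴ K⁻¹
240 × 0.58 × 2.5×10⁻⁴ = 0.03480 m
240–1090 m: 850 × 0.62 × 0.71×10⁻⁴ = 0.037417 m
Δh = 0.03480 + 0.037417 = 0.072217 m

Δh = 72 mm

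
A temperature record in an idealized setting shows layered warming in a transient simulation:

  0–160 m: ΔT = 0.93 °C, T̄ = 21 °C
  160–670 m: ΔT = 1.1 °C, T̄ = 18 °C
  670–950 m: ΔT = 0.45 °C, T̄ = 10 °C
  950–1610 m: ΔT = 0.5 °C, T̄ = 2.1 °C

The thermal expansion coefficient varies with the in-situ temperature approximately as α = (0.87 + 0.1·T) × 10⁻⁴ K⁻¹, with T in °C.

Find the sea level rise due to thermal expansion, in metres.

Layer 1: α = (0.87 + 0.1×21)×10⁻⁴ = 2.97×10⁻⁴ K⁻¹
Layer 2: α = (0.87 + 0.1×18)×10⁻⁴ = 2.67×10⁻⁴ K⁻¹
Layer 3: α = (0.87 + 0.1×10)×10⁻⁴ = 1.87×10⁻⁴ K⁻¹
Layer 4: α = (0.87 + 0.1×2.1)×10⁻⁴ = 1.08×10⁻⁴ K⁻¹
0–160 m: 2.97×10⁻⁴ × 160 × 0.93 = 0.0441936 m
510 × 1.1 × 2.67×10⁻⁴ = 0.149787 m
670–950 m: 0.45 × 280 × 1.87×10⁻⁴ = 0.023562 m
950–1610 m: 1.08×10⁻⁴ × 660 × 0.5 = 0.03564 m
Δh = 0.0441936 + 0.149787 + 0.023562 + 0.03564 = 0.2531826 m

Δh ≈ 0.25 m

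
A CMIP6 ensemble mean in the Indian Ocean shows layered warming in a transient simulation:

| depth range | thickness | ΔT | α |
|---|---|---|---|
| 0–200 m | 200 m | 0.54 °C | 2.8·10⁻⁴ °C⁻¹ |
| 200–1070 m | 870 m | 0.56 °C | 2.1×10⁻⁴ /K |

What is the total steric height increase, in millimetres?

about 133 mm

Layer 1: 200 × 2.8×10⁻⁴ × 0.54 = 0.03024 m
Layer 2: 2.1×10⁻⁴ × 870 × 0.56 = 0.102312 m
Δh = 0.03024 + 0.102312 = 0.132552 m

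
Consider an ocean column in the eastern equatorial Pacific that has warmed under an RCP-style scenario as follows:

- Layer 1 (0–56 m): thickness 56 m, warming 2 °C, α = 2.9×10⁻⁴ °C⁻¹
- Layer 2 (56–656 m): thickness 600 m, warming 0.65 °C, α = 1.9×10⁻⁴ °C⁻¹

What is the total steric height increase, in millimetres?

0–56 m: 2.9×10⁻⁴ × 56 × 2 = 0.03248 m
56–656 m: 600 × 1.9×10⁻⁴ × 0.65 = 0.07410 m
Δh = 0.03248 + 0.07410 = 0.10658 m ≈ 110 mm

110 mm of thermosteric rise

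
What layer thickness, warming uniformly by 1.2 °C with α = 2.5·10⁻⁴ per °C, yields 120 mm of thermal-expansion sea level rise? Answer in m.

H = Δh/(αΔT) = 0.12 / (2.5×10⁻⁴ × 1.2) = 400.0 m

400 m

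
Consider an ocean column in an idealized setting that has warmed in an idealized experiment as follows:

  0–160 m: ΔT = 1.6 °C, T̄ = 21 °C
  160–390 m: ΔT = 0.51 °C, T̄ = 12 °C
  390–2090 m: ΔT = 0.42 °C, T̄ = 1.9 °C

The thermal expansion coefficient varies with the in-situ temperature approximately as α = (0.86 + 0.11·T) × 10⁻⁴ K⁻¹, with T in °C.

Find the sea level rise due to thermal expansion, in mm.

Δh = 183 mm

Layer 1: α = (0.86 + 0.11×21)×10⁻⁴ = 3.17×10⁻⁴ K⁻¹
Layer 2: α = (0.86 + 0.11×12)×10⁻⁴ = 2.18×10⁻⁴ K⁻¹
Layer 3: α = (0.86 + 0.11×1.9)×10⁻⁴ = 1.069×10⁻⁴ K⁻¹
Layer 1: 3.17×10⁻⁴ × 160 × 1.6 = 0.081152 m
Layer 2: 2.18×10⁻⁴ × 230 × 0.51 = 0.0255714 m
Layer 3: 1700 × 0.42 × 1.069×10⁻⁴ = 0.0763266 m
Δh = 0.081152 + 0.0255714 + 0.0763266 = 0.18305 m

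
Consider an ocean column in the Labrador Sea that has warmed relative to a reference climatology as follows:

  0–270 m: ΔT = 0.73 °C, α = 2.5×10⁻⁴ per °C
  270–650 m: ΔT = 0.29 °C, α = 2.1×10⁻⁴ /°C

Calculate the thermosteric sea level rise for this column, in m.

Δh = 0.0724 m

Layer 1: 2.5×10⁻⁴ × 0.73 × 270 = 0.049275 m
380 × 2.1×10⁻⁴ × 0.29 = 0.023142 m
Δh = 0.049275 + 0.023142 = 0.072417 m ≈ 0.0724 m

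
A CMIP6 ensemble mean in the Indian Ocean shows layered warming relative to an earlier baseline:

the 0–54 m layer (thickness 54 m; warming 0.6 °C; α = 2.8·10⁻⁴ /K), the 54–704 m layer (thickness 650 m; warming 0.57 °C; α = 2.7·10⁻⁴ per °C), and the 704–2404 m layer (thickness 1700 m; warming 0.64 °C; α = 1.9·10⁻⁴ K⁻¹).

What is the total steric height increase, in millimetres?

316 mm

Layer 1: 54 × 2.8×10⁻⁴ × 0.6 = 0.009072 m
Layer 2: 2.7×10⁻⁴ × 0.57 × 650 = 0.100035 m
Layer 3: 0.64 × 1700 × 1.9×10⁻⁴ = 0.20672 m
Δh = 0.009072 + 0.100035 + 0.20672 = 0.315827 m ≈ 316 mm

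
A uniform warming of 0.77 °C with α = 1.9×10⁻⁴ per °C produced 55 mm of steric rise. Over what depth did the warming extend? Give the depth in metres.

H ≈ 376 m

H = Δh/(αΔT) = 0.055 / (1.9×10⁻⁴ × 0.77) ≈ 375.9 m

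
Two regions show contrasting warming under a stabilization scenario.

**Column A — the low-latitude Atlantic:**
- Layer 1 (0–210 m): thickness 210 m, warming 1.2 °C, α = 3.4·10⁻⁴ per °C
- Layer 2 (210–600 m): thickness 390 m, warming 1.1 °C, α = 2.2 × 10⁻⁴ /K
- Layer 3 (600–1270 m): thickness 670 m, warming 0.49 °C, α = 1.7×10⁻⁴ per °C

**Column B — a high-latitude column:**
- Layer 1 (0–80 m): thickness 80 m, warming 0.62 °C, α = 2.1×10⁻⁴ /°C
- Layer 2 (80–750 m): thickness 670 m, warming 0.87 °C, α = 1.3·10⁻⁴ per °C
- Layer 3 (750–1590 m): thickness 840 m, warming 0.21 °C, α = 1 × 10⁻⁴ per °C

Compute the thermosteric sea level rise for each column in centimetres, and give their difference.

A 0–210 m: 210 × 1.2 × 3.4×10⁻⁴ = 0.08568 m
A Layer 2: 390 × 2.2×10⁻⁴ × 1.1 = 0.09438 m
A 0.49 × 1.7×10⁻⁴ × 670 = 0.055811 m
A total: 0.235871 m
B 0–80 m: 0.62 × 2.1×10⁻⁴ × 80 = 0.010416 m
B 0.87 × 1.3×10⁻⁴ × 670 = 0.075777 m
B Layer 3: 1×10⁻⁴ × 840 × 0.21 = 0.01764 m
B total: 0.103833 m
Difference: 0.235871 − 0.103833 = 0.132038 m

A: 23.6 cm; B: 10.4 cm; difference 13.2 cm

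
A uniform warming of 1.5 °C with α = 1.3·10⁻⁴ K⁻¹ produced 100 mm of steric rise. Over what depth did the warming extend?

510 m

H = Δh/(αΔT) = 0.1 / (1.3×10⁻⁴ × 1.5) ≈ 512.8 m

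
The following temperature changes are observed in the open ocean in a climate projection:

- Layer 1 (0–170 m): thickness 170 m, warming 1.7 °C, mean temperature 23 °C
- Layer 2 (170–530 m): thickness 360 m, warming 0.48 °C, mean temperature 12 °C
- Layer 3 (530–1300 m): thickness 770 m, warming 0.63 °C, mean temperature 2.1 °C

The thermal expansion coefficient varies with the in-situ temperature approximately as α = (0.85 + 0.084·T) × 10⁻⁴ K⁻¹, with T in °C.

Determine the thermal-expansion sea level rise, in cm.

16.2 cm

Layer 1: α = (0.85 + 0.084×23)×10⁻⁴ = 2.782×10⁻⁴ K⁻¹
Layer 2: α = (0.85 + 0.084×12)×10⁻⁴ = 1.858×10⁻⁴ K⁻¹
Layer 3: α = (0.85 + 0.084×2.1)×10⁻⁴ = 1.0264×10⁻⁴ K⁻¹
Layer 1: 1.7 × 2.782×10⁻⁴ × 170 = 0.0803998 m
170–530 m: 360 × 1.858×10⁻⁴ × 0.48 = 0.03210624 m
770 × 0.63 × 1.0264×10⁻⁴ = 0.049790664 m
Δh = 0.0803998 + 0.03210624 + 0.049790664 = 0.162296704 m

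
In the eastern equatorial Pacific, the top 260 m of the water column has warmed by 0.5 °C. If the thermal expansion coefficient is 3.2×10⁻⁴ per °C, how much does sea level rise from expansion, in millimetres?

about 41.6 mm

Δh = αΔT·H = 3.2×10⁻⁴ × 0.5 × 260 = 0.04160 m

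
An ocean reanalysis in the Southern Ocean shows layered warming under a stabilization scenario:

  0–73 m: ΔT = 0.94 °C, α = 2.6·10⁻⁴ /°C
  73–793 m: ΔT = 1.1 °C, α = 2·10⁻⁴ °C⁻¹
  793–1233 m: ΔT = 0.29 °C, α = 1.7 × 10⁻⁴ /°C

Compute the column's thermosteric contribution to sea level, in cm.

19.8 cm of thermosteric rise

Layer 1: 73 × 2.6×10⁻⁴ × 0.94 = 0.0178412 m
Layer 2: 720 × 2×10⁻⁴ × 1.1 = 0.15840 m
793–1233 m: 1.7×10⁻⁴ × 440 × 0.29 = 0.021692 m
Δh = 0.0178412 + 0.15840 + 0.021692 = 0.1979332 m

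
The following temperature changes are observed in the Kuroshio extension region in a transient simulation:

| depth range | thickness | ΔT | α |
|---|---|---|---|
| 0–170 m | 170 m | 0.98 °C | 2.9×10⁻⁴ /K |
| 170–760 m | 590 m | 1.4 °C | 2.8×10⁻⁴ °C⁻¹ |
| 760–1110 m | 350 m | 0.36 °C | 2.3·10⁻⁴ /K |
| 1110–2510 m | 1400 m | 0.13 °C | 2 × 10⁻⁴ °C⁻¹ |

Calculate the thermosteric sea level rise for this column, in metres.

Δh ≈ 0.34 m

0–170 m: 170 × 2.9×10⁻⁴ × 0.98 = 0.048314 m
590 × 2.8×10⁻⁴ × 1.4 = 0.23128 m
Layer 3: 0.36 × 2.3×10⁻⁴ × 350 = 0.02898 m
1110–2510 m: 0.13 × 1400 × 2×10⁻⁴ = 0.03640 m
Δh = 0.048314 + 0.23128 + 0.02898 + 0.03640 = 0.344974 m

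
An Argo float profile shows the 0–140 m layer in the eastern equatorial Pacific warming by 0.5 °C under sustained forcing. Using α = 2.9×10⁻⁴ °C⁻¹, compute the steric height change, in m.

about 0.0203 m

Δh = αΔT·H = 2.9×10⁻⁴ × 0.5 × 140 = 0.02030 m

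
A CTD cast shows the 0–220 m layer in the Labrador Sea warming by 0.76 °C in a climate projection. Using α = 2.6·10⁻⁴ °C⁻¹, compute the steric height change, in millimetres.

Δh ≈ 43 mm

Δh = αΔT·H = 2.6×10⁻⁴ × 0.76 × 220 = 0.043472 m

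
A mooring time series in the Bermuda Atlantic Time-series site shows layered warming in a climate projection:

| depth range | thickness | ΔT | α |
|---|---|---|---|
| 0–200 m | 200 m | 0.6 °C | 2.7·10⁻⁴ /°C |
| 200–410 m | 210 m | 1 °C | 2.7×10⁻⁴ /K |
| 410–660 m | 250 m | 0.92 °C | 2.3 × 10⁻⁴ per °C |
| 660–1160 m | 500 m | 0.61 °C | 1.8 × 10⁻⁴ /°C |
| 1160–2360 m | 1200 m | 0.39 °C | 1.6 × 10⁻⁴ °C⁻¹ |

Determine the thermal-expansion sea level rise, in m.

200 × 0.6 × 2.7×10⁻⁴ = 0.03240 m
2.7×10⁻⁴ × 1 × 210 = 0.05670 m
250 × 2.3×10⁻⁴ × 0.92 = 0.05290 m
0.61 × 500 × 1.8×10⁻⁴ = 0.05490 m
1.6×10⁻⁴ × 1200 × 0.39 = 0.07488 m
Δh = 0.03240 + 0.05670 + 0.05290 + 0.05490 + 0.07488 = 0.27178 m

0.27 m of thermosteric rise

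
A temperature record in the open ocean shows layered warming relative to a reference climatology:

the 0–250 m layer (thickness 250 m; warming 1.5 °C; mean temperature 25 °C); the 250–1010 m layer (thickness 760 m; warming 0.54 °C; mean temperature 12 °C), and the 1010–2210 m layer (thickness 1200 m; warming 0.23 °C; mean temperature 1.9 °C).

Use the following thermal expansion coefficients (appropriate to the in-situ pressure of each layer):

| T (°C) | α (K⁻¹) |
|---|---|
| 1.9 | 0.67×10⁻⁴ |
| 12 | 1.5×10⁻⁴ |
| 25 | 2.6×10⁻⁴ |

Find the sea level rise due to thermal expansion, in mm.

Δh = 180 mm

Layer 1 at 25 °C → α = 2.6×10⁻⁴ K⁻¹
Layer 2 at 12 °C → α = 1.5×10⁻⁴ K⁻¹
Layer 3 at 1.9 °C → α = 0.67×10⁻⁴ K⁻¹
0–250 m: 2.6×10⁻⁴ × 250 × 1.5 = 0.09750 m
250–1010 m: 1.5×10⁻⁴ × 760 × 0.54 = 0.06156 m
1010–2210 m: 0.67×10⁻⁴ × 0.23 × 1200 = 0.018492 m
Δh = 0.09750 + 0.06156 + 0.018492 = 0.177552 m ≈ 180 mm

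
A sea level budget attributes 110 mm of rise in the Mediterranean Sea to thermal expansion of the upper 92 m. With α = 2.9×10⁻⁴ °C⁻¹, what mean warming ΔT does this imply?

4.12 K

ΔT = Δh/(αH) = 0.11 / (2.9×10⁻⁴ × 92) ≈ 4.123 K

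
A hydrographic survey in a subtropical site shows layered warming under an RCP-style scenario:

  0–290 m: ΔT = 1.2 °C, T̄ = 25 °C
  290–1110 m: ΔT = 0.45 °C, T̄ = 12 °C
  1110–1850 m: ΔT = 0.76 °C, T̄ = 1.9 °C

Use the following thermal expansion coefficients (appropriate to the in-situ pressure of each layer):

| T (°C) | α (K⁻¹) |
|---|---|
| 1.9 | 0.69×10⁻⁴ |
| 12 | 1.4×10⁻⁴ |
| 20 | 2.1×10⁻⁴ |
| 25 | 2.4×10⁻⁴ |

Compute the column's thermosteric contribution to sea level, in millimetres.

Layer 1 at 25 °C → α = 2.4×10⁻⁴ K⁻¹
Layer 2 at 12 °C → α = 1.4×10⁻⁴ K⁻¹
Layer 3 at 1.9 °C → α = 0.69×10⁻⁴ K⁻¹
290 × 1.2 × 2.4×10⁻⁴ = 0.08352 m
0.45 × 820 × 1.4×10⁻⁴ = 0.05166 m
1110–1850 m: 0.76 × 740 × 0.69×10⁻⁴ = 0.0388056 m
Δh = 0.08352 + 0.05166 + 0.0388056 = 0.1739856 m

Δh ≈ 174 mm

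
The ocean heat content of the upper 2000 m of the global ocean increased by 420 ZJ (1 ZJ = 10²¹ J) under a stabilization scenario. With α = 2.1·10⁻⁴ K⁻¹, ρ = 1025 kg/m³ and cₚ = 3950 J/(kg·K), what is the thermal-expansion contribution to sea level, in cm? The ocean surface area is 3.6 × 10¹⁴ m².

Per unit area: Q = 420×10²¹ / (3.6×10¹⁴) ≈ 1.167×10⁹ J/m²
Δh = αQ/(ρcₚ) = 2.1×10⁻⁴ × 1.167×10⁹ / (1025 × 3950) ≈ 0.06053 m

about 6.1 cm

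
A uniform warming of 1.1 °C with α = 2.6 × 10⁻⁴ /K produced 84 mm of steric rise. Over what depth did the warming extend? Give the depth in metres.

H ≈ 294 m

H = Δh/(αΔT) = 0.084 / (2.6×10⁻⁴ × 1.1) ≈ 293.7 m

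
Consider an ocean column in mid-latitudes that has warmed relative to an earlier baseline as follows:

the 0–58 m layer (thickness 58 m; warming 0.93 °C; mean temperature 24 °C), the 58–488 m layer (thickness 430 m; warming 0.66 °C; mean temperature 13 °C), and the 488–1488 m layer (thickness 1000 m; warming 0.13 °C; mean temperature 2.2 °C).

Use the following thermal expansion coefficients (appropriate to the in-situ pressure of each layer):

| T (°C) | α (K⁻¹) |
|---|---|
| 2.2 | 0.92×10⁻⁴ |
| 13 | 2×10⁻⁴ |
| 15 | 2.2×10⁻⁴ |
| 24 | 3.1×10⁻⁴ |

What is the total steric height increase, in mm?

Layer 1 at 24 °C → α = 3.1×10⁻⁴ K⁻¹
Layer 2 at 13 °C → α = 2×10⁻⁴ K⁻¹
Layer 3 at 2.2 °C → α = 0.92×10⁻⁴ K⁻¹
0–58 m: 0.93 × 58 × 3.1×10⁻⁴ = 0.0167214 m
Layer 2: 0.66 × 2×10⁻⁴ × 430 = 0.05676 m
Layer 3: 1000 × 0.13 × 0.92×10⁻⁴ = 0.01196 m
Δh = 0.0167214 + 0.05676 + 0.01196 = 0.0854414 m

Δh = 85.4 mm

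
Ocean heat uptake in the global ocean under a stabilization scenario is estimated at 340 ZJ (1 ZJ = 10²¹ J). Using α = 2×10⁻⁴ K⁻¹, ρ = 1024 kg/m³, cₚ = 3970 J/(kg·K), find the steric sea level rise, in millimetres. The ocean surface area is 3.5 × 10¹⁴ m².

Per unit area: Q = 340×10²¹ / (3.5×10¹⁴) ≈ 9.714×10⁸ J/m²
Δh = αQ/(ρcₚ) = 2×10⁻⁴ × 9.714×10⁸ / (1024 × 3970) ≈ 0.04779 m

Δh = 47.8 mm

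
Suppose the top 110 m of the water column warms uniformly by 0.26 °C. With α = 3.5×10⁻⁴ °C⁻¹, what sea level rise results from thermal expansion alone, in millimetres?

Δh = αΔT·H = 3.5×10⁻⁴ × 0.26 × 110 = 0.01001 m

10.0 mm of thermosteric rise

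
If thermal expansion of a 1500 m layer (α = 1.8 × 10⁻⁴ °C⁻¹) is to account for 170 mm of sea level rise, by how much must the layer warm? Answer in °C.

ΔT = Δh/(αH) = 0.17 / (1.8×10⁻⁴ × 1500) ≈ 0.6296 °C

0.630 °C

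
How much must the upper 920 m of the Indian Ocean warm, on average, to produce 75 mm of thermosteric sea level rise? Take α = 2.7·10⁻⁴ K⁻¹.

ΔT = Δh/(αH) = 0.075 / (2.7×10⁻⁴ × 920) ≈ 0.3019 °C

ΔT ≈ 0.30 °C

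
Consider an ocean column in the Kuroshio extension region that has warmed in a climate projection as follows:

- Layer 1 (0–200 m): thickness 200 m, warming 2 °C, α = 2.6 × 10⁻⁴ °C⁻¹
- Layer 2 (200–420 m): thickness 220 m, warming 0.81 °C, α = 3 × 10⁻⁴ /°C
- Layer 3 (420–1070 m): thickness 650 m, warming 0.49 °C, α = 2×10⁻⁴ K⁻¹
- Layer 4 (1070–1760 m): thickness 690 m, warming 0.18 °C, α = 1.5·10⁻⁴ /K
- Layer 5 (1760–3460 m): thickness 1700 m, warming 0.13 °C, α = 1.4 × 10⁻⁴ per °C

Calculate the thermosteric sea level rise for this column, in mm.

2.6×10⁻⁴ × 200 × 2 = 0.10400 m
0.81 × 220 × 3×10⁻⁴ = 0.05346 m
2×10⁻⁴ × 650 × 0.49 = 0.06370 m
Layer 4: 1.5×10⁻⁴ × 0.18 × 690 = 0.01863 m
1.4×10⁻⁴ × 0.13 × 1700 = 0.03094 m
Δh = 0.10400 + 0.05346 + 0.06370 + 0.01863 + 0.03094 = 0.27073 m

271 mm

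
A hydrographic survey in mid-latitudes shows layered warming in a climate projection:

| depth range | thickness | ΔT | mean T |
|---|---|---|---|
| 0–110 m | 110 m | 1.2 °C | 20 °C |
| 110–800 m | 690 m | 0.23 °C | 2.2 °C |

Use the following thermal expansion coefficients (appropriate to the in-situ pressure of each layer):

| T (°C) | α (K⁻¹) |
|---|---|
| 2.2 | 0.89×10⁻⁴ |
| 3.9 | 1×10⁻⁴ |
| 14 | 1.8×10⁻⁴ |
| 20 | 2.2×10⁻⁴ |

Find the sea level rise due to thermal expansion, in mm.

Layer 1 at 20 °C → α = 2.2×10⁻⁴ K⁻¹
Layer 2 at 2.2 °C → α = 0.89×10⁻⁴ K⁻¹
0–110 m: 110 × 2.2×10⁻⁴ × 1.2 = 0.02904 m
110–800 m: 0.89×10⁻⁴ × 0.23 × 690 = 0.0141243 m
Δh = 0.02904 + 0.0141243 = 0.0431643 m

43 mm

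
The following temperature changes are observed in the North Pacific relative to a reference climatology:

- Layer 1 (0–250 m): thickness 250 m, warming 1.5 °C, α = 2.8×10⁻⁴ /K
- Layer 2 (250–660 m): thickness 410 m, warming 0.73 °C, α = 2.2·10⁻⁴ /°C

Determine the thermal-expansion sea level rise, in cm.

0–250 m: 1.5 × 250 × 2.8×10⁻⁴ = 0.10500 m
2.2×10⁻⁴ × 0.73 × 410 = 0.065846 m
Δh = 0.10500 + 0.065846 = 0.170846 m ≈ 17.1 cm

Δh = 17.1 cm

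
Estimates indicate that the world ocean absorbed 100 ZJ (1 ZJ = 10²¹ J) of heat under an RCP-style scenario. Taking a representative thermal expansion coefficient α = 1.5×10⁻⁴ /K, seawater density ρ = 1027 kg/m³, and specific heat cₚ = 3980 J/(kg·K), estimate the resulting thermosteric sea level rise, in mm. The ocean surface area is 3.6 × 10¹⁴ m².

Per unit area: Q = 100×10²¹ / (3.6×10¹⁴) ≈ 2.778×10⁸ J/m²
Δh = αQ/(ρcₚ) = 1.5×10⁻⁴ × 2.778×10⁸ / (1027 × 3980) ≈ 0.010195 m

Δh ≈ 10.2 mm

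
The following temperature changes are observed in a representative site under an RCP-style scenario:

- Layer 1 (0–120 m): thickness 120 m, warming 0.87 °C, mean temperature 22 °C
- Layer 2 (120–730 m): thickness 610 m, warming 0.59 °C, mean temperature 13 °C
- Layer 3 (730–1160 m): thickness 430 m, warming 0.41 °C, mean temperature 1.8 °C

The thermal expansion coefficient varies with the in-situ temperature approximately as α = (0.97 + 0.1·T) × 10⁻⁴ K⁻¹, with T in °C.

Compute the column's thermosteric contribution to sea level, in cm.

Layer 1: α = (0.97 + 0.1×22)×10⁻⁴ = 3.17×10⁻⁴ K⁻¹
Layer 2: α = (0.97 + 0.1×13)×10⁻⁴ = 2.27×10⁻⁴ K⁻¹
Layer 3: α = (0.97 + 0.1×1.8)×10⁻⁴ = 1.15×10⁻⁴ K⁻¹
Layer 1: 3.17×10⁻⁴ × 120 × 0.87 = 0.0330948 m
2.27×10⁻⁴ × 0.59 × 610 = 0.0816973 m
730–1160 m: 430 × 0.41 × 1.15×10⁻⁴ = 0.0202745 m
Δh = 0.0330948 + 0.0816973 + 0.0202745 = 0.1350666 m

13.5 cm of thermosteric rise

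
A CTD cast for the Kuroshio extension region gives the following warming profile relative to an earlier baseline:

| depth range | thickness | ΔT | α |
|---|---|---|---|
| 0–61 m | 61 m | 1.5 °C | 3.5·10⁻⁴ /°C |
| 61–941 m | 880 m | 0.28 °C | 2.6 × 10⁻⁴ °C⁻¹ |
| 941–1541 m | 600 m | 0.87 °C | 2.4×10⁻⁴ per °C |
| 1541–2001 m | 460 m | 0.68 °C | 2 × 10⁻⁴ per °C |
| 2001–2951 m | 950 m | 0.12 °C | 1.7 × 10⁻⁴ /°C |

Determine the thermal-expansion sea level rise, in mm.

303 mm of thermosteric rise

0–61 m: 1.5 × 61 × 3.5×10⁻⁴ = 0.032025 m
Layer 2: 2.6×10⁻⁴ × 0.28 × 880 = 0.064064 m
Layer 3: 2.4×10⁻⁴ × 0.87 × 600 = 0.12528 m
2×10⁻⁴ × 0.68 × 460 = 0.06256 m
Layer 5: 0.12 × 1.7×10⁻⁴ × 950 = 0.01938 m
Δh = 0.032025 + 0.064064 + 0.12528 + 0.06256 + 0.01938 = 0.303309 m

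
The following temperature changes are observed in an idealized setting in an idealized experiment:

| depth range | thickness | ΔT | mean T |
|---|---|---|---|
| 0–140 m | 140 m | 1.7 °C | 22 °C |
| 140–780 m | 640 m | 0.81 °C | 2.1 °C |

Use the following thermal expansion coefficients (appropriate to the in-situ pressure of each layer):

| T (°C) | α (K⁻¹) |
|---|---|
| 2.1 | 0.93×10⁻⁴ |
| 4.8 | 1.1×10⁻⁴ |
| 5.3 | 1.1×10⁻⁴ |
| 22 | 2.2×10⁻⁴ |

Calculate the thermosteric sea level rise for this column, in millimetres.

Layer 1 at 22 °C → α = 2.2×10⁻⁴ K⁻¹
Layer 2 at 2.1 °C → α = 0.93×10⁻⁴ K⁻¹
0–140 m: 1.7 × 140 × 2.2×10⁻⁴ = 0.05236 m
0.93×10⁻⁴ × 0.81 × 640 = 0.0482112 m
Δh = 0.05236 + 0.0482112 = 0.1005712 m

101 mm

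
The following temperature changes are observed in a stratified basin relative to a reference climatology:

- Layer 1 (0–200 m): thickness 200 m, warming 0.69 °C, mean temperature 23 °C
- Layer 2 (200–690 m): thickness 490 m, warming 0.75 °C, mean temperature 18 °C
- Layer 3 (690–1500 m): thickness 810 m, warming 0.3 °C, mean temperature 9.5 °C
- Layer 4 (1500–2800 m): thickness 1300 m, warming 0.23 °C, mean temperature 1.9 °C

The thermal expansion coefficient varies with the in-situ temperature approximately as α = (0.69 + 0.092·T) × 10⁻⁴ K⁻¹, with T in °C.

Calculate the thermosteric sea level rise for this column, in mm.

Layer 1: α = (0.69 + 0.092×23)×10⁻⁴ = 2.806×10⁻⁴ K⁻¹
Layer 2: α = (0.69 + 0.092×18)×10⁻⁴ = 2.346×10⁻⁴ K⁻¹
Layer 3: α = (0.69 + 0.092×9.5)×10⁻⁴ = 1.564×10⁻⁴ K⁻¹
Layer 4: α = (0.69 + 0.092×1.9)×10⁻⁴ = 0.8648×10⁻⁴ K⁻¹
Layer 1: 0.69 × 2.806×10⁻⁴ × 200 = 0.0387228 m
490 × 0.75 × 2.346×10⁻⁴ = 0.0862155 m
1.564×10⁻⁴ × 810 × 0.3 = 0.0380052 m
0.8648×10⁻⁴ × 1300 × 0.23 = 0.02585752 m
Δh = 0.0387228 + 0.0862155 + 0.0380052 + 0.02585752 = 0.18880102 m

about 189 mm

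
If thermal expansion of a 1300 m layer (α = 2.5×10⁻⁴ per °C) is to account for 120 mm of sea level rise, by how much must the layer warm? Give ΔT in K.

ΔT = Δh/(αH) = 0.12 / (2.5×10⁻⁴ × 1300) ≈ 0.3692 K

0.369 K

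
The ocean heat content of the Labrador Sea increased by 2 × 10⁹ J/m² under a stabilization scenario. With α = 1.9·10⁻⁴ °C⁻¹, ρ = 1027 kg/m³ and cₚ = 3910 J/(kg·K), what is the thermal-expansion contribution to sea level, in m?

Δh = αQ/(ρcₚ) = 1.9×10⁻⁴ × 2×10⁹ / (1027 × 3910) ≈ 0.094632 m

0.0946 m of thermosteric rise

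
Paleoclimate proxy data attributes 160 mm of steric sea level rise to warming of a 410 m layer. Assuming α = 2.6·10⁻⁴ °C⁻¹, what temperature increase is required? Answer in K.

ΔT ≈ 1.5 K

ΔT = Δh/(αH) = 0.16 / (2.6×10⁻⁴ × 410) ≈ 1.501 K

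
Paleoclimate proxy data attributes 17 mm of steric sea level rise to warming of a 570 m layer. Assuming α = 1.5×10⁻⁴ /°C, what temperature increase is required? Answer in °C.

ΔT = Δh/(αH) = 0.017 / (1.5×10⁻⁴ × 570) ≈ 0.1988 °C

about 0.199 °C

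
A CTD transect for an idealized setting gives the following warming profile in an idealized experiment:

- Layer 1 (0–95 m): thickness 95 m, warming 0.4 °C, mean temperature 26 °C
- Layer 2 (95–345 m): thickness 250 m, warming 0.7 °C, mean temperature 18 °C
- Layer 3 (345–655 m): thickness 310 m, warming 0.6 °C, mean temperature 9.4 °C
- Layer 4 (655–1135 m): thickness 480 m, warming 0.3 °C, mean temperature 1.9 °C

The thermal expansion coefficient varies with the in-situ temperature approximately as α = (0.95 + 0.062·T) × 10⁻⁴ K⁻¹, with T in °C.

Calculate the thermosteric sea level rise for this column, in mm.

Δh ≈ 89.8 mm

Layer 1: α = (0.95 + 0.062×26)×10⁻⁴ = 2.562×10⁻⁴ K⁻¹
Layer 2: α = (0.95 + 0.062×18)×10⁻⁴ = 2.066×10⁻⁴ K⁻¹
Layer 3: α = (0.95 + 0.062×9.4)×10⁻⁴ = 1.5328×10⁻⁴ K⁻¹
Layer 4: α = (0.95 + 0.062×1.9)×10⁻⁴ = 1.0678×10⁻⁴ K⁻¹
2.562×10⁻⁴ × 95 × 0.4 = 0.0097356 m
95–345 m: 2.066×10⁻⁴ × 250 × 0.7 = 0.036155 m
345–655 m: 1.5328×10⁻⁴ × 0.6 × 310 = 0.02851008 m
Layer 4: 0.3 × 1.0678×10⁻⁴ × 480 = 0.01537632 m
Δh = 0.0097356 + 0.036155 + 0.02851008 + 0.01537632 = 0.089777 m ≈ 89.8 mm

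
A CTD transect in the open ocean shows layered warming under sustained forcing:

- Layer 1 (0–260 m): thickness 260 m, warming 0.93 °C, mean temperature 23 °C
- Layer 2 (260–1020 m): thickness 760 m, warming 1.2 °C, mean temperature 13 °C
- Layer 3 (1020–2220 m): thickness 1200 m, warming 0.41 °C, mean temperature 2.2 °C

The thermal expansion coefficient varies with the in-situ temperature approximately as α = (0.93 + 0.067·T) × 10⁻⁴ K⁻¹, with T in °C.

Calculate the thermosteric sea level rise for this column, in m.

0.277 m of thermosteric rise

Layer 1: α = (0.93 + 0.067×23)×10⁻⁴ = 2.471×10⁻⁴ K⁻¹
Layer 2: α = (0.93 + 0.067×13)×10⁻⁴ = 1.801×10⁻⁴ K⁻¹
Layer 3: α = (0.93 + 0.067×2.2)×10⁻⁴ = 1.0774×10⁻⁴ K⁻¹
Layer 1: 0.93 × 2.471×10⁻⁴ × 260 = 0.05974878 m
260–1020 m: 760 × 1.801×10⁻⁴ × 1.2 = 0.1642512 m
1020–2220 m: 1.0774×10⁻⁴ × 1200 × 0.41 = 0.05300808 m
Δh = 0.05974878 + 0.1642512 + 0.05300808 = 0.27700806 m ≈ 0.277 m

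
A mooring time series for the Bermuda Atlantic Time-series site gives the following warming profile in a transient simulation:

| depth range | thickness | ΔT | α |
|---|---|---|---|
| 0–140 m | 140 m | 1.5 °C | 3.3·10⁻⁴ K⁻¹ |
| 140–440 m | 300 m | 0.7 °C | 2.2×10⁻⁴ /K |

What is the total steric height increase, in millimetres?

about 116 mm

0–140 m: 3.3×10⁻⁴ × 140 × 1.5 = 0.06930 m
2.2×10⁻⁴ × 0.7 × 300 = 0.04620 m
Δh = 0.06930 + 0.04620 = 0.11550 m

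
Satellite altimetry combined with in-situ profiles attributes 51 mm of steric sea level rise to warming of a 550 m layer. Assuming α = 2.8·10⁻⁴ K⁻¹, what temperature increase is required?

about 0.33 °C

ΔT = Δh/(αH) = 0.051 / (2.8×10⁻⁴ × 550) ≈ 0.3312 °C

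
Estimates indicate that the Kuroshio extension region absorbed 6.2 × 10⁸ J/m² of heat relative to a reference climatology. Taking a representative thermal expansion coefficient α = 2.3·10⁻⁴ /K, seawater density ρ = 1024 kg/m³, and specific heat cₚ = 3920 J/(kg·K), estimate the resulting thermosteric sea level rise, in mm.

Δh = 36 mm

Δh = αQ/(ρcₚ) = 2.3×10⁻⁴ × 6.2×10⁸ / (1024 × 3920) ≈ 0.035525 m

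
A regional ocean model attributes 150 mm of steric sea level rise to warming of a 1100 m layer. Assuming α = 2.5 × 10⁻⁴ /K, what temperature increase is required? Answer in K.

ΔT = Δh/(αH) = 0.15 / (2.5×10⁻⁴ × 1100) ≈ 0.5455 K

about 0.55 K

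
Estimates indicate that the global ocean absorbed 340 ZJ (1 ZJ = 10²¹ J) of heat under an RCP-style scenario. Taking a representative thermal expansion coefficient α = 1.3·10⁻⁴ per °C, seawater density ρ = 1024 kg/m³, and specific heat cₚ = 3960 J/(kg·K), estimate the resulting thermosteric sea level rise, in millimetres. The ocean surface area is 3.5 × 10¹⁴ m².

Per unit area: Q = 340×10²¹ / (3.5×10¹⁴) ≈ 9.714×10⁸ J/m²
Δh = αQ/(ρcₚ) = 1.3×10⁻⁴ × 9.714×10⁸ / (1024 × 3960) ≈ 0.031142 m

Δh ≈ 31.1 mm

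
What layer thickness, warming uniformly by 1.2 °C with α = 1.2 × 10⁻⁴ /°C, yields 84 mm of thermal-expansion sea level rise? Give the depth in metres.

H = Δh/(αΔT) = 0.084 / (1.2×10⁻⁴ × 1.2) ≈ 583.3 m

about 580 m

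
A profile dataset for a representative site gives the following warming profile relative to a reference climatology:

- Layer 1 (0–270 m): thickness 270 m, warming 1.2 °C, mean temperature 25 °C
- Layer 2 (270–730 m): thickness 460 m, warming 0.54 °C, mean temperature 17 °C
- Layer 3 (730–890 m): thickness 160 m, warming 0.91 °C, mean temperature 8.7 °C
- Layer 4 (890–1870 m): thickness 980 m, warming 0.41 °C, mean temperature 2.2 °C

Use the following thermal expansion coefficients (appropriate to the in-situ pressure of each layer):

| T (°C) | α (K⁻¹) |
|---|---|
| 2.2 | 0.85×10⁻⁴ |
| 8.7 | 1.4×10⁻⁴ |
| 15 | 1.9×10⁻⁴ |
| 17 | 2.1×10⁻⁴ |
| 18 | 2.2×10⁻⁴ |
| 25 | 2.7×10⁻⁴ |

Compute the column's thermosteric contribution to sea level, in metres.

Layer 1 at 25 °C → α = 2.7×10⁻⁴ K⁻¹
Layer 2 at 17 °C → α = 2.1×10⁻⁴ K⁻¹
Layer 3 at 8.7 °C → α = 1.4×10⁻⁴ K⁻¹
Layer 4 at 2.2 °C → α = 0.85×10⁻⁴ K⁻¹
0–270 m: 270 × 2.7×10⁻⁴ × 1.2 = 0.08748 m
460 × 2.1×10⁻⁴ × 0.54 = 0.052164 m
0.91 × 160 × 1.4×10⁻⁴ = 0.020384 m
890–1870 m: 980 × 0.41 × 0.85×10⁻⁴ = 0.034153 m
Δh = 0.08748 + 0.052164 + 0.020384 + 0.034153 = 0.194181 m ≈ 0.19 m

Δh = 0.19 m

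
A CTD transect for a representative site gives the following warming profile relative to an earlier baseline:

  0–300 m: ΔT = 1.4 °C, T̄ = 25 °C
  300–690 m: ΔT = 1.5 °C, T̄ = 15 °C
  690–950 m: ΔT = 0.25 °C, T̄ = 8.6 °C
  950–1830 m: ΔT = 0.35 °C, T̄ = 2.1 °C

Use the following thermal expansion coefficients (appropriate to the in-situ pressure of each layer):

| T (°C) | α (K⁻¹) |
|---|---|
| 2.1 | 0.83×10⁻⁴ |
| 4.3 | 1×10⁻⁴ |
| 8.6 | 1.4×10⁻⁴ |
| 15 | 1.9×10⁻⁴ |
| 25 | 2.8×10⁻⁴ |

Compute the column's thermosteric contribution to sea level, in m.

Δh ≈ 0.263 m

Layer 1 at 25 °C → α = 2.8×10⁻⁴ K⁻¹
Layer 2 at 15 °C → α = 1.9×10⁻⁴ K⁻¹
Layer 3 at 8.6 °C → α = 1.4×10⁻⁴ K⁻¹
Layer 4 at 2.1 °C → α = 0.83×10⁻⁴ K⁻¹
0–300 m: 2.8×10⁻⁴ × 1.4 × 300 = 0.11760 m
1.9×10⁻⁴ × 390 × 1.5 = 0.11115 m
260 × 0.25 × 1.4×10⁻⁴ = 0.00910 m
950–1830 m: 880 × 0.35 × 0.83×10⁻⁴ = 0.025564 m
Δh = 0.11760 + 0.11115 + 0.00910 + 0.025564 = 0.263414 m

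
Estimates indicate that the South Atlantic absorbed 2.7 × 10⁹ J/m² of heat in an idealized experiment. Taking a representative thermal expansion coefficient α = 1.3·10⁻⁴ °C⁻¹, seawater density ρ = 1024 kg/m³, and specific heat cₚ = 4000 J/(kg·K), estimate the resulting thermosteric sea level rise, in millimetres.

Δh = αQ/(ρcₚ) = 1.3×10⁻⁴ × 2.7×10⁹ / (1024 × 4000) ≈ 0.085693 m

85.7 mm of thermosteric rise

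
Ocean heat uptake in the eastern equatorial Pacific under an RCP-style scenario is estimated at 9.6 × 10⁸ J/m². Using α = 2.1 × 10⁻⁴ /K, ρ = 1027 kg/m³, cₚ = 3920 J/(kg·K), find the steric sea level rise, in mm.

Δh ≈ 50 mm

Δh = αQ/(ρcₚ) = 2.1×10⁻⁴ × 9.6×10⁸ / (1027 × 3920) ≈ 0.050077 m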